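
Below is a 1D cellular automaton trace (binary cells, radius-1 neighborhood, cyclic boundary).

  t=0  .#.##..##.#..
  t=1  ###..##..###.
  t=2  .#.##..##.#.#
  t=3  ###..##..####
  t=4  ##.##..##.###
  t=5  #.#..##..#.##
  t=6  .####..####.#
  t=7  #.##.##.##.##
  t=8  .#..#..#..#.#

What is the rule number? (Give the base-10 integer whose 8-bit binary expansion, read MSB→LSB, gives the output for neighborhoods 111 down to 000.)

  [7] ### => #  t=1,i=1
  [6] ##. => .  t=0,i=4
  [5] #.# => #  t=0,i=2
  [4] #.. => #  t=0,i=5
  [3] .## => .  t=0,i=3
  [2] .#. => #  t=0,i=1
  [1] ..# => #  t=0,i=0
  [0] ... => .  t=0,i=12
  bits 10110110 = 182

182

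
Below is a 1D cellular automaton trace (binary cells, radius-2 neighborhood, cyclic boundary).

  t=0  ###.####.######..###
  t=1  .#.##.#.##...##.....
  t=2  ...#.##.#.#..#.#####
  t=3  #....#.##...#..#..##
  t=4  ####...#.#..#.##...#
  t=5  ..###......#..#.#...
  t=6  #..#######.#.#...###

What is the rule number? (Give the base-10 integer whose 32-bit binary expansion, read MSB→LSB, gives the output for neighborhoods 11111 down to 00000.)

  [31] ##### => .  t=0,i=0
  [30] ####. => #  t=0,i=1
  [29] ###.# => .  t=0,i=2
  [28] ###.. => #  t=0,i=14
  [27] ##.## => #  t=0,i=3
  [26] ##.#. => #  t=1,i=5
  [25] ##..# => .  t=0,i=15
  [24] ##... => #  t=1,i=10
  [23] #.### => #  t=0,i=4
  [22] #.##. => #  t=1,i=3
  [21] #.#.# => #  t=1,i=6
  [20] #.#.. => .  t=2,i=10
  [19] #..## => .  t=0,i=16
  [18] #..#. => #  t=2,i=12
  [17] #...# => .  t=1,i=11
  [16] #.... => #  t=1,i=16
  [15] .#### => .  t=0,i=5
  [14] .###. => #  t=3,i=19
  [13] .##.# => .  t=1,i=4
  [12] .##.. => .  t=1,i=9
  [11] .#.## => .  t=1,i=2
  [10] .#.#. => .  t=2,i=9
  [9] .#..# => .  t=2,i=11
  [8] .#... => #  t=5,i=17
  [7] ..### => .  t=0,i=17
  [6] ..##. => #  t=1,i=13
  [5] ..#.# => .  t=1,i=1
  [4] ..#.. => #  t=3,i=12
  [3] ...## => .  t=1,i=12
  [2] ...#. => .  t=1,i=0
  [1] ....# => #  t=1,i=19
  [0] ..... => #  t=1,i=17
  bits 01011101111001010100000101010011 = 1575305555

1575305555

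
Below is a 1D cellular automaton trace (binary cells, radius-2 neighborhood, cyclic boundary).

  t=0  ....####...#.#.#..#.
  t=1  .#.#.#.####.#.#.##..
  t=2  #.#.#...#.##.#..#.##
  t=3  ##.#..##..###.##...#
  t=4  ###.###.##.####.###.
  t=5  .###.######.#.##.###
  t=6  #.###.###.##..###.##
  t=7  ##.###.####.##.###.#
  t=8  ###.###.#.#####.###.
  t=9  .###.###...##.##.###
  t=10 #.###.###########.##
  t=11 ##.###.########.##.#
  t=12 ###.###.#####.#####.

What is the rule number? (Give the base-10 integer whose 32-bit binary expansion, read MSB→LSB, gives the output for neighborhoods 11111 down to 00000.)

  ##### -> #   bit 31 = 1  t=5,i=7
  ####. -> .   bit 30 = 0  t=0,i=6
  ###.# -> #   bit 29 = 1  t=1,i=10
  ###.. -> #   bit 28 = 1  t=0,i=7
  ##.## -> #   bit 27 = 1  t=3,i=13
  ##.#. -> #   bit 26 = 1  t=1,i=11
  ##..# -> #   bit 25 = 1  t=3,i=8
  ##... -> #   bit 24 = 1  t=0,i=8
  #.### -> .   bit 23 = 0  t=1,i=7
  #.##. -> #   bit 22 = 1  t=1,i=16
  #.#.# -> .   bit 21 = 0  t=0,i=13
  #.#.. -> .   bit 20 = 0  t=0,i=15
  #..## -> #   bit 19 = 1  t=3,i=5
  #..#. -> #   bit 18 = 1  t=0,i=17
  #...# -> #   bit 17 = 1  t=0,i=9
  #.... -> .   bit 16 = 0  t=0,i=0
  .#### -> #   bit 15 = 1  t=0,i=5
  .###. -> #   bit 14 = 1  t=2,i=19
  .##.# -> #   bit 13 = 1  t=2,i=11
  .##.. -> .   bit 12 = 0  t=1,i=17
  .#.## -> .   bit 11 = 0  t=1,i=6
  .#.#. -> #   bit 10 = 1  t=0,i=12
  .#..# -> #   bit 9 = 1  t=0,i=16
  .#... -> .   bit 8 = 0  t=0,i=19
  ..### -> .   bit 7 = 0  t=0,i=4
  ..##. -> #   bit 6 = 1  t=3,i=6
  ..#.# -> .   bit 5 = 0  t=0,i=11
  ..#.. -> .   bit 4 = 0  t=0,i=18
  ...## -> #   bit 3 = 1  t=0,i=3
  ...#. -> #   bit 2 = 1  t=0,i=10
  ....# -> .   bit 1 = 0  t=0,i=2
  ..... -> #   bit 0 = 1  t=0,i=1
  bits 10111111010011101110011001001101 = 3209619021

3209619021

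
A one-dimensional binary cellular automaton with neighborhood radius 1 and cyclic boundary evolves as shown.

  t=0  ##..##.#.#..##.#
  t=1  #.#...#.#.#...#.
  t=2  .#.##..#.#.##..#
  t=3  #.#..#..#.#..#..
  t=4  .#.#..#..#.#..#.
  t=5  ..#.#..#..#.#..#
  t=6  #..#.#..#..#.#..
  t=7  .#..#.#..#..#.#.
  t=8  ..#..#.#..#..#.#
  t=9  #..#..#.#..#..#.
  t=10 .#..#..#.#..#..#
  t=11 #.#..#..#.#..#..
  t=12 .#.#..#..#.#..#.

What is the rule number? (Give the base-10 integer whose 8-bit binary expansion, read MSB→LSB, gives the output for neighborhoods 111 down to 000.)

177

  [7] ### => #  t=0,i=0
  [6] ##. => .  t=0,i=1
  [5] #.# => #  t=0,i=6
  [4] #.. => #  t=0,i=2
  [3] .## => .  t=0,i=4
  [2] .#. => .  t=0,i=7
  [1] ..# => .  t=0,i=3
  [0] ... => #  t=1,i=4
  bits 10110001 = 177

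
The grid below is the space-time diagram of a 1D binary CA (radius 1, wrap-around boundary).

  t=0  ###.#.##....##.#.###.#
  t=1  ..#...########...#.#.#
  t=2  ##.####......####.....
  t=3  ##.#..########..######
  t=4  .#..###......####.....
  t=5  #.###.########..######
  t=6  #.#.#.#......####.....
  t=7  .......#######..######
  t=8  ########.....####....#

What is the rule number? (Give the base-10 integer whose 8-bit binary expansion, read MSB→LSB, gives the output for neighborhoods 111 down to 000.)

  ### -> .   bit 7 = 0  t=0,i=0
  ##. -> #   bit 6 = 1  t=0,i=2
  #.# -> .   bit 5 = 0  t=0,i=3
  #.. -> #   bit 4 = 1  t=0,i=8
  .## -> #   bit 3 = 1  t=0,i=6
  .#. -> .   bit 2 = 0  t=0,i=4
  ..# -> #   bit 1 = 1  t=0,i=11
  ... -> #   bit 0 = 1  t=0,i=9
  bits 01011011 = 91

91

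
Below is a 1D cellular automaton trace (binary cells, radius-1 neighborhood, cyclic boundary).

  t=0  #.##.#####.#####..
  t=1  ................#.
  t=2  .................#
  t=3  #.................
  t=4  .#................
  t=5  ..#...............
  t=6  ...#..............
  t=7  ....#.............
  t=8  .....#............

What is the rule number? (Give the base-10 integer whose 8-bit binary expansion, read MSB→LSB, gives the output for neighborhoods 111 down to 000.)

  [7] ### => .  t=0,i=6
  [6] ##. => .  t=0,i=3
  [5] #.# => .  t=0,i=1
  [4] #.. => #  t=0,i=16
  [3] .## => .  t=0,i=2
  [2] .#. => .  t=0,i=0
  [1] ..# => .  t=0,i=17
  [0] ... => .  t=1,i=0
  bits 00010000 = 16

16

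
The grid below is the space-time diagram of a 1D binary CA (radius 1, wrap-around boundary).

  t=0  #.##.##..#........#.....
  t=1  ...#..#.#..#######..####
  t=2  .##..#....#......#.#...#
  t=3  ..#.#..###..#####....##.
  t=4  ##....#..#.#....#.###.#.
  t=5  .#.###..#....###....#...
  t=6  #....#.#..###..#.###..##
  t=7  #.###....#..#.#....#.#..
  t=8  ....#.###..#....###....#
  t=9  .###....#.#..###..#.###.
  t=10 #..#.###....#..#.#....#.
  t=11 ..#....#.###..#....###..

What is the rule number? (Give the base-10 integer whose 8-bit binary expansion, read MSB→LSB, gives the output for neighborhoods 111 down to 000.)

67

  ### -> .   bit 7 = 0  t=1,i=12
  ##. -> #   bit 6 = 1  t=0,i=3
  #.# -> .   bit 5 = 0  t=0,i=1
  #.. -> .   bit 4 = 0  t=0,i=7
  .## -> .   bit 3 = 0  t=0,i=2
  .#. -> .   bit 2 = 0  t=0,i=0
  ..# -> #   bit 1 = 1  t=0,i=8
  ... -> #   bit 0 = 1  t=0,i=11
  bits 01000011 = 67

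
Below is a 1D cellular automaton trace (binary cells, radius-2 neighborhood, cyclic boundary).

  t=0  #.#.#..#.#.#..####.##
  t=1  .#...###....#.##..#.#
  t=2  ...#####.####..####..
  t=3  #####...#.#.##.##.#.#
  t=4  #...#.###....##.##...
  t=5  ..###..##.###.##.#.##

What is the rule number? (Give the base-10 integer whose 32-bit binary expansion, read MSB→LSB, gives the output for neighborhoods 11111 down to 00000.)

  ##### -> .   bit 31 = 0  t=2,i=5
  ####. -> .   bit 30 = 0  t=0,i=16
  ###.# -> .   bit 29 = 0  t=0,i=0
  ###.. -> #   bit 28 = 1  t=1,i=7
  ##.## -> #   bit 27 = 1  t=0,i=18
  ##.#. -> #   bit 26 = 1  t=0,i=1
  ##..# -> #   bit 25 = 1  t=1,i=16
  ##... -> .   bit 24 = 0  t=1,i=8
  #.### -> .   bit 23 = 0  t=0,i=19
  #.##. -> .   bit 22 = 0  t=1,i=14
  #.#.# -> .   bit 21 = 0  t=0,i=2
  #.#.. -> .   bit 20 = 0  t=0,i=4
  #..## -> .   bit 19 = 0  t=0,i=13
  #..#. -> #   bit 18 = 1  t=0,i=6
  #...# -> #   bit 17 = 1  t=1,i=3
  #.... -> #   bit 16 = 1  t=1,i=9
  .#### -> #   bit 15 = 1  t=0,i=15
  .###. -> #   bit 14 = 1  t=0,i=20
  .##.# -> #   bit 13 = 1  t=3,i=13
  .##.. -> #   bit 12 = 1  t=1,i=15
  .#.## -> .   bit 11 = 0  t=1,i=13
  .#.#. -> .   bit 10 = 0  t=0,i=3
  .#..# -> #   bit 9 = 1  t=0,i=5
  .#... -> .   bit 8 = 0  t=1,i=2
  ..### -> #   bit 7 = 1  t=0,i=14
  ..##. -> .   bit 6 = 0  t=4,i=13
  ..#.# -> #   bit 5 = 1  t=0,i=7
  ..#.. -> .   bit 4 = 0  t=4,i=0
  ...## -> #   bit 3 = 1  t=1,i=4
  ...#. -> #   bit 2 = 1  t=1,i=11
  ....# -> #   bit 1 = 1  t=1,i=10
  ..... -> #   bit 0 = 1  t=2,i=0
  bits 00011110000001111111001010101111 = 503837359

503837359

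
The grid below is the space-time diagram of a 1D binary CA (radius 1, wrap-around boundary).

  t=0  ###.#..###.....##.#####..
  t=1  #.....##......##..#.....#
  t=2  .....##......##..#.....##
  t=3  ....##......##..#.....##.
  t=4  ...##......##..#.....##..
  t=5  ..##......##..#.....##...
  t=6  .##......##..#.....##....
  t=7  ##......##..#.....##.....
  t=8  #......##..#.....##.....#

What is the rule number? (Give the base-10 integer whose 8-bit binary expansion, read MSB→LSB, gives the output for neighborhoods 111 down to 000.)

  nb ###: next=.  (t=0,i=1, bit7=0)
  nb ##.: next=.  (t=0,i=2, bit6=0)
  nb #.#: next=.  (t=0,i=3, bit5=0)
  nb #..: next=.  (t=0,i=5, bit4=0)
  nb .##: next=#  (t=0,i=0, bit3=1)
  nb .#.: next=.  (t=0,i=4, bit2=0)
  nb ..#: next=#  (t=0,i=6, bit1=1)
  nb ...: next=.  (t=0,i=11, bit0=0)
  bits 00001010 = 10

10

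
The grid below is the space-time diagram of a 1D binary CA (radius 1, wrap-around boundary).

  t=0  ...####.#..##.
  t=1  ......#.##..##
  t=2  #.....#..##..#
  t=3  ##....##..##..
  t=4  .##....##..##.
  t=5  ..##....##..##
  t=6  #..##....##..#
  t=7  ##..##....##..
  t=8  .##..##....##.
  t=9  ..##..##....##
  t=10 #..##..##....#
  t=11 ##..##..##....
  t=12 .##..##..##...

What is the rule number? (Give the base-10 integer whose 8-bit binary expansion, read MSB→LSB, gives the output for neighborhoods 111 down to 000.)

  ###|.  b7=0 t=0,i=4
  ##.|#  b6=1 t=0,i=6
  #.#|.  b5=0 t=0,i=7
  #..|#  b4=1 t=0,i=9
  .##|.  b3=0 t=0,i=3
  .#.|#  b2=1 t=0,i=8
  ..#|.  b1=0 t=0,i=2
  ...|.  b0=0 t=0,i=0
  bits 01010100 = 84

84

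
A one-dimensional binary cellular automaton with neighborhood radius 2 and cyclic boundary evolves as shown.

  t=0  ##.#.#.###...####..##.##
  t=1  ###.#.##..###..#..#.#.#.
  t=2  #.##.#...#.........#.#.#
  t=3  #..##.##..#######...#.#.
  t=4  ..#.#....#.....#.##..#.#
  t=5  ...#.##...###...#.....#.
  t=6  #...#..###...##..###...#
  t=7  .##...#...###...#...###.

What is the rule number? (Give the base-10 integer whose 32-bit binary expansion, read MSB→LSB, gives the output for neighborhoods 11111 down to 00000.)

1703619849

  nb #####: next=.  (t=3,i=12, bit31=0)
  nb ####.: next=#  (t=0,i=0, bit30=1)
  nb ###.#: next=#  (t=0,i=1, bit29=1)
  nb ###..: next=.  (t=0,i=9, bit28=0)
  nb ##.##: next=.  (t=0,i=21, bit27=0)
  nb ##.#.: next=#  (t=0,i=2, bit26=1)
  nb ##..#: next=.  (t=0,i=17, bit25=0)
  nb ##...: next=#  (t=0,i=10, bit24=1)
  nb #.###: next=#  (t=0,i=7, bit23=1)
  nb #.##.: next=.  (t=1,i=6, bit22=0)
  nb #.#.#: next=.  (t=0,i=3, bit21=0)
  nb #.#..: next=.  (t=2,i=5, bit20=0)
  nb #..##: next=#  (t=0,i=18, bit19=1)
  nb #..#.: next=.  (t=1,i=14, bit18=0)
  nb #...#: next=#  (t=0,i=11, bit17=1)
  nb #....: next=#  (t=2,i=11, bit16=1)
  nb .####: next=.  (t=0,i=14, bit15=0)
  nb .###.: next=.  (t=0,i=8, bit14=0)
  nb .##.#: next=#  (t=0,i=20, bit13=1)
  nb .##..: next=.  (t=1,i=7, bit12=0)
  nb .#.##: next=#  (t=0,i=6, bit11=1)
  nb .#.#.: next=#  (t=0,i=4, bit10=1)
  nb .#..#: next=.  (t=1,i=16, bit9=0)
  nb .#...: next=#  (t=2,i=6, bit8=1)
  nb ..###: next=.  (t=0,i=13, bit7=0)
  nb ..##.: next=.  (t=0,i=19, bit6=0)
  nb ..#.#: next=.  (t=1,i=18, bit5=0)
  nb ..#..: next=.  (t=1,i=15, bit4=0)
  nb ...##: next=#  (t=0,i=12, bit3=1)
  nb ...#.: next=.  (t=2,i=8, bit2=0)
  nb ....#: next=.  (t=2,i=17, bit1=0)
  nb .....: next=#  (t=2,i=12, bit0=1)
  bits 01100101100010110010110100001001 = 1703619849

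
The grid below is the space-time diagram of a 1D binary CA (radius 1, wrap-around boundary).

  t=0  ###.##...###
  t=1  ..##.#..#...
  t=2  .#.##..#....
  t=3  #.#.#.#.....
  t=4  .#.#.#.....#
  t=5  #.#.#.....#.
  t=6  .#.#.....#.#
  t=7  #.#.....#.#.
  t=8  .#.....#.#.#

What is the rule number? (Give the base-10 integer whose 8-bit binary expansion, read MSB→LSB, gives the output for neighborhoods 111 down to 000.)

  ###|.  b7=0 t=0,i=0
  ##.|#  b6=1 t=0,i=2
  #.#|#  b5=1 t=0,i=3
  #..|.  b4=0 t=0,i=6
  .##|.  b3=0 t=0,i=4
  .#.|.  b2=0 t=1,i=5
  ..#|#  b1=1 t=0,i=8
  ...|.  b0=0 t=0,i=7
  bits 01100010 = 98

98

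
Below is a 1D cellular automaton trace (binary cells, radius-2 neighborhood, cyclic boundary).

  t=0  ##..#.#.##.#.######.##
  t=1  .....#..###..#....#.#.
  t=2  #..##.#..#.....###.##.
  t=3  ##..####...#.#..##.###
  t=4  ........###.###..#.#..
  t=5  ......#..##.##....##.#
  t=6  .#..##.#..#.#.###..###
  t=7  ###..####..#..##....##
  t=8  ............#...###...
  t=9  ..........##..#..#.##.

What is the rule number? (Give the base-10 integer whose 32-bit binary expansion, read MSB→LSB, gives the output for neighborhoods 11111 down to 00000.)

634611206

  #####|.  b31=0 t=0,i=15
  ####.|.  b30=0 t=0,i=0
  ###.#|#  b29=1 t=0,i=18
  ###..|.  b28=0 t=0,i=1
  ##.##|.  b27=0 t=0,i=19
  ##.#.|#  b26=1 t=0,i=10
  ##..#|.  b25=0 t=0,i=2
  ##...|#  b24=1 t=3,i=8
  #.###|#  b23=1 t=0,i=13
  #.##.|#  b22=1 t=0,i=8
  #.#.#|.  b21=0 t=0,i=6
  #.#..|#  b20=1 t=1,i=20
  #..##|.  b19=0 t=1,i=7
  #..#.|.  b18=0 t=0,i=3
  #...#|#  b17=1 t=3,i=9
  #....|#  b16=1 t=1,i=0
  .####|.  b15=0 t=0,i=14
  .###.|#  b14=1 t=1,i=9
  .##.#|#  b13=1 t=0,i=9
  .##..|.  b12=0 t=5,i=13
  .#.##|.  b11=0 t=0,i=7
  .#.#.|#  b10=1 t=0,i=5
  .#..#|#  b9=1 t=1,i=6
  .#...|.  b8=0 t=1,i=14
  ..###|.  b7=0 t=1,i=8
  ..##.|.  b6=0 t=2,i=3
  ..#.#|.  b5=0 t=0,i=4
  ..#..|.  b4=0 t=1,i=5
  ...##|.  b3=0 t=2,i=14
  ...#.|#  b2=1 t=1,i=4
  ....#|#  b1=1 t=1,i=3
  .....|.  b0=0 t=1,i=1
  bits 00100101110100110110011000000110 = 634611206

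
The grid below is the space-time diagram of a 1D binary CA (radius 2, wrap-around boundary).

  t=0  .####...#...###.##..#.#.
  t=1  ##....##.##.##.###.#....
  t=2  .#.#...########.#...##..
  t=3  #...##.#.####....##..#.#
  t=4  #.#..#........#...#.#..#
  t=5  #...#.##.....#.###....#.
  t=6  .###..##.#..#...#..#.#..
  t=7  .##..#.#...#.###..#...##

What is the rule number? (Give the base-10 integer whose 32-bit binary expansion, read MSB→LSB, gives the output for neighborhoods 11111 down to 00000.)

  ##### -> #   bit 31 = 1  t=2,i=9
  ####. -> .   bit 30 = 0  t=0,i=3
  ###.# -> .   bit 29 = 0  t=0,i=14
  ###.. -> .   bit 28 = 0  t=0,i=4
  ##.## -> #   bit 27 = 1  t=0,i=15
  ##.#. -> .   bit 26 = 0  t=1,i=18
  ##..# -> .   bit 25 = 0  t=0,i=18
  ##... -> .   bit 24 = 0  t=0,i=5
  #.### -> .   bit 23 = 0  t=1,i=15
  #.##. -> #   bit 22 = 1  t=0,i=16
  #.#.# -> .   bit 21 = 0  t=3,i=7
  #.#.. -> .   bit 20 = 0  t=0,i=22
  #..## -> #   bit 19 = 1  t=0,i=0
  #..#. -> #   bit 18 = 1  t=0,i=19
  #...# -> #   bit 17 = 1  t=0,i=6
  #.... -> #   bit 16 = 1  t=1,i=3
  .#### -> .   bit 15 = 0  t=0,i=2
  .###. -> #   bit 14 = 1  t=0,i=13
  .##.# -> #   bit 13 = 1  t=1,i=7
  .##.. -> #   bit 12 = 1  t=0,i=17
  .#.## -> .   bit 11 = 0  t=3,i=8
  .#.#. -> .   bit 10 = 0  t=0,i=21
  .#..# -> .   bit 9 = 0  t=0,i=23
  .#... -> #   bit 8 = 1  t=0,i=9
  ..### -> #   bit 7 = 1  t=0,i=1
  ..##. -> .   bit 6 = 0  t=1,i=0
  ..#.# -> .   bit 5 = 0  t=0,i=20
  ..#.. -> .   bit 4 = 0  t=0,i=8
  ...## -> .   bit 3 = 0  t=0,i=11
  ...#. -> #   bit 2 = 1  t=0,i=7
  ....# -> .   bit 1 = 0  t=1,i=4
  ..... -> .   bit 0 = 0  t=4,i=8
  bits 10001000010011110111000110000100 = 2286907780

2286907780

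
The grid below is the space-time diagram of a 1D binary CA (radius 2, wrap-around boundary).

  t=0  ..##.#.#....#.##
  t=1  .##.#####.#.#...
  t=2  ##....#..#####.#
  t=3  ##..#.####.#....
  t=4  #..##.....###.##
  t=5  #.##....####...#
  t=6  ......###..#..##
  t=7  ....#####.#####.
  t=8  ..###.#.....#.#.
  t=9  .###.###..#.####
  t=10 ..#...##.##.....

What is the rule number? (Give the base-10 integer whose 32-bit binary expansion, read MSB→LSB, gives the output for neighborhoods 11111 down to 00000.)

  #####|#  b31=1 t=1,i=6
  ####.|.  b30=0 t=1,i=7
  ###.#|.  b29=0 t=1,i=8
  ###..|#  b28=1 t=2,i=1
  ##.##|.  b27=0 t=1,i=3
  ##.#.|#  b26=1 t=0,i=4
  ##..#|.  b25=0 t=0,i=0
  ##...|.  b24=0 t=2,i=2
  #.###|.  b23=0 t=1,i=4
  #.##.|.  b22=0 t=0,i=14
  #.#.#|#  b21=1 t=0,i=5
  #.#..|#  b20=1 t=0,i=7
  #..##|#  b19=1 t=0,i=1
  #..#.|#  b18=1 t=3,i=3
  #...#|.  b17=0 t=5,i=13
  #....|.  b16=0 t=0,i=9
  .####|.  b15=0 t=1,i=5
  .###.|#  b14=1 t=2,i=0
  .##.#|.  b13=0 t=0,i=3
  .##..|.  b12=0 t=0,i=15
  .#.##|.  b11=0 t=0,i=13
  .#.#.|#  b10=1 t=0,i=6
  .#..#|#  b9=1 t=2,i=7
  .#...|#  b8=1 t=0,i=8
  ..###|#  b7=1 t=2,i=9
  ..##.|#  b6=1 t=0,i=2
  ..#.#|#  b5=1 t=0,i=12
  ..#..|#  b4=1 t=2,i=6
  ...##|#  b3=1 t=1,i=0
  ...#.|.  b2=0 t=0,i=11
  ....#|#  b1=1 t=0,i=10
  .....|.  b0=0 t=4,i=7
  bits 10010100001111000100011111111010 = 2486978554

2486978554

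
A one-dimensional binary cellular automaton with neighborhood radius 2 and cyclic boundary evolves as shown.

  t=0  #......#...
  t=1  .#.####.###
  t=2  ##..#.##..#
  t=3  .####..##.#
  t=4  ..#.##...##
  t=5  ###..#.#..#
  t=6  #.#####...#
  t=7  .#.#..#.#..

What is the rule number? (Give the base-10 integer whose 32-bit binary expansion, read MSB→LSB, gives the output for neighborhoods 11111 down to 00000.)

  nb #####: next=.  (t=6,i=4, bit31=0)
  nb ####.: next=.  (t=1,i=5, bit30=0)
  nb ###.#: next=#  (t=1,i=6, bit29=1)
  nb ###..: next=#  (t=2,i=1, bit28=1)
  nb ##.##: next=#  (t=1,i=7, bit27=1)
  nb ##.#.: next=#  (t=1,i=0, bit26=1)
  nb ##..#: next=#  (t=2,i=2, bit25=1)
  nb ##...: next=.  (t=4,i=6, bit24=0)
  nb #.###: next=.  (t=1,i=3, bit23=0)
  nb #.##.: next=.  (t=2,i=6, bit22=0)
  nb #.#.#: next=#  (t=1,i=1, bit21=1)
  nb #.#..: next=.  (t=5,i=7, bit20=0)
  nb #..##: next=.  (t=2,i=9, bit19=0)
  nb #..#.: next=#  (t=2,i=3, bit18=1)
  nb #...#: next=#  (t=0,i=9, bit17=1)
  nb #....: next=.  (t=0,i=2, bit16=0)
  nb .####: next=#  (t=1,i=4, bit15=1)
  nb .###.: next=.  (t=1,i=9, bit14=0)
  nb .##.#: next=.  (t=3,i=8, bit13=0)
  nb .##..: next=#  (t=2,i=7, bit12=1)
  nb .#.##: next=.  (t=1,i=2, bit11=0)
  nb .#.#.: next=#  (t=5,i=6, bit10=1)
  nb .#..#: next=.  (t=5,i=8, bit9=0)
  nb .#...: next=#  (t=0,i=1, bit8=1)
  nb ..###: next=#  (t=2,i=10, bit7=1)
  nb ..##.: next=.  (t=3,i=7, bit6=0)
  nb ..#.#: next=#  (t=2,i=4, bit5=1)
  nb ..#..: next=.  (t=0,i=0, bit4=0)
  nb ...##: next=.  (t=4,i=8, bit3=0)
  nb ...#.: next=#  (t=0,i=6, bit2=1)
  nb ....#: next=#  (t=0,i=5, bit1=1)
  nb .....: next=#  (t=0,i=3, bit0=1)
  bits 00111110001001101001010110100111 = 1042716071

1042716071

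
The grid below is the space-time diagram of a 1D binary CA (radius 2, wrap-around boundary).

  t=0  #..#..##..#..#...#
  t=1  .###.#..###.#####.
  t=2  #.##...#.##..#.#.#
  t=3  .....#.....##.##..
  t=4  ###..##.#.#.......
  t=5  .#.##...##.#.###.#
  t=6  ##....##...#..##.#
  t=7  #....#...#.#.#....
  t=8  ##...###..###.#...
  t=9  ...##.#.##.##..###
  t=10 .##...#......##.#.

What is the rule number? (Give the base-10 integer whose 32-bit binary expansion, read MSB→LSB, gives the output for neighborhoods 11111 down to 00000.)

1647232281

  #####|.  b31=0 t=1,i=14
  ####.|#  b30=1 t=1,i=15
  ###.#|#  b29=1 t=1,i=3
  ###..|.  b28=0 t=1,i=16
  ##.##|.  b27=0 t=1,i=11
  ##.#.|.  b26=0 t=1,i=4
  ##..#|#  b25=1 t=0,i=1
  ##...|.  b24=0 t=2,i=4
  #.###|.  b23=0 t=1,i=12
  #.##.|.  b22=0 t=2,i=2
  #.#.#|#  b21=1 t=2,i=15
  #.#..|.  b20=0 t=1,i=5
  #..##|#  b19=1 t=0,i=5
  #..#.|#  b18=1 t=0,i=2
  #...#|#  b17=1 t=0,i=15
  #....|.  b16=0 t=3,i=7
  .####|#  b15=1 t=1,i=13
  .###.|#  b14=1 t=1,i=2
  .##.#|.  b13=0 t=2,i=0
  .##..|.  b12=0 t=0,i=0
  .#.##|.  b11=0 t=2,i=8
  .#.#.|#  b10=1 t=2,i=14
  .#..#|.  b9=0 t=0,i=4
  .#...|#  b8=1 t=0,i=14
  ..###|.  b7=0 t=1,i=1
  ..##.|.  b6=0 t=0,i=6
  ..#.#|.  b5=0 t=2,i=7
  ..#..|#  b4=1 t=0,i=3
  ...##|#  b3=1 t=0,i=16
  ...#.|.  b2=0 t=2,i=6
  ....#|.  b1=0 t=3,i=3
  .....|#  b0=1 t=3,i=0
  bits 01100010001011101100010100011001 = 1647232281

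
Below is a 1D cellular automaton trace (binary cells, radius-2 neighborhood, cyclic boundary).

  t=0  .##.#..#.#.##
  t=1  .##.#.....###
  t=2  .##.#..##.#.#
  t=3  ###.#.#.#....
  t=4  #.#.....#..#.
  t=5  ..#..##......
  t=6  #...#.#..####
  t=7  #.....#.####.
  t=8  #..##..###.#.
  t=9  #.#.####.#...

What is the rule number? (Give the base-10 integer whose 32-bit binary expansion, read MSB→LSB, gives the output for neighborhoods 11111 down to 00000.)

3000547459

  ##### -> #   bit 31 = 1  t=6,i=11
  ####. -> .   bit 30 = 0  t=6,i=12
  ###.# -> #   bit 29 = 1  t=1,i=12
  ###.. -> #   bit 28 = 1  t=6,i=0
  ##.## -> .   bit 27 = 0  t=0,i=0
  ##.#. -> .   bit 26 = 0  t=0,i=3
  ##..# -> #   bit 25 = 1  t=8,i=5
  ##... -> .   bit 24 = 0  t=5,i=7
  #.### -> #   bit 23 = 1  t=7,i=8
  #.##. -> #   bit 22 = 1  t=0,i=1
  #.#.# -> .   bit 21 = 0  t=0,i=9
  #.#.. -> #   bit 20 = 1  t=0,i=4
  #..## -> #   bit 19 = 1  t=2,i=6
  #..#. -> .   bit 18 = 0  t=0,i=6
  #...# -> .   bit 17 = 0  t=6,i=2
  #.... -> .   bit 16 = 0  t=1,i=6
  .#### -> #   bit 15 = 1  t=6,i=10
  .###. -> .   bit 14 = 0  t=1,i=11
  .##.# -> #   bit 13 = 1  t=0,i=2
  .##.. -> #   bit 12 = 1  t=5,i=6
  .#.## -> #   bit 11 = 1  t=0,i=10
  .#.#. -> .   bit 10 = 0  t=0,i=8
  .#..# -> .   bit 9 = 0  t=0,i=5
  .#... -> .   bit 8 = 0  t=1,i=5
  ..### -> #   bit 7 = 1  t=1,i=10
  ..##. -> .   bit 6 = 0  t=2,i=7
  ..#.# -> .   bit 5 = 0  t=0,i=7
  ..#.. -> .   bit 4 = 0  t=4,i=8
  ...## -> .   bit 3 = 0  t=1,i=9
  ...#. -> .   bit 2 = 0  t=4,i=7
  ....# -> #   bit 1 = 1  t=1,i=8
  ..... -> #   bit 0 = 1  t=1,i=7
  bits 10110010110110001011100010000011 = 3000547459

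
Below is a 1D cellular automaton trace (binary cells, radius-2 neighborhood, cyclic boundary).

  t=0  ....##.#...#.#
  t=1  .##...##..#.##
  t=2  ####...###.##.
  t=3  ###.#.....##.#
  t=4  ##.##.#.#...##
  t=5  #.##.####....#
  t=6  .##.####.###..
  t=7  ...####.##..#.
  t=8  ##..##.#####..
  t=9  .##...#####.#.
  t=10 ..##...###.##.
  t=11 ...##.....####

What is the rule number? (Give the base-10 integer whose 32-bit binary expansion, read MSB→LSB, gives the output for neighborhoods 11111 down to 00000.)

3488979974

  nb #####: next=#  (t=8,i=9, bit31=1)
  nb ####.: next=#  (t=2,i=2, bit30=1)
  nb ###.#: next=.  (t=2,i=9, bit29=0)
  nb ###..: next=.  (t=2,i=3, bit28=0)
  nb ##.##: next=#  (t=1,i=0, bit27=1)
  nb ##.#.: next=#  (t=0,i=6, bit26=1)
  nb ##..#: next=#  (t=1,i=8, bit25=1)
  nb ##...: next=#  (t=1,i=3, bit24=1)
  nb #.###: next=#  (t=2,i=0, bit23=1)
  nb #.##.: next=#  (t=1,i=1, bit22=1)
  nb #.#.#: next=#  (t=4,i=6, bit21=1)
  nb #.#..: next=#  (t=0,i=7, bit20=1)
  nb #..##: next=.  (t=8,i=3, bit19=0)
  nb #..#.: next=#  (t=1,i=9, bit18=1)
  nb #...#: next=.  (t=0,i=9, bit17=0)
  nb #....: next=#  (t=0,i=1, bit16=1)
  nb .####: next=#  (t=2,i=1, bit15=1)
  nb .###.: next=.  (t=2,i=8, bit14=0)
  nb .##.#: next=.  (t=0,i=5, bit13=0)
  nb .##..: next=#  (t=1,i=2, bit12=1)
  nb .#.##: next=#  (t=1,i=11, bit11=1)
  nb .#.#.: next=#  (t=0,i=12, bit10=1)
  nb .#..#: next=.  (t=9,i=13, bit9=0)
  nb .#...: next=.  (t=0,i=0, bit8=0)
  nb ..###: next=.  (t=2,i=7, bit7=0)
  nb ..##.: next=.  (t=0,i=4, bit6=0)
  nb ..#.#: next=.  (t=0,i=11, bit5=0)
  nb ..#..: next=.  (t=7,i=12, bit4=0)
  nb ...##: next=.  (t=0,i=3, bit3=0)
  nb ...#.: next=#  (t=0,i=10, bit2=1)
  nb ....#: next=#  (t=0,i=2, bit1=1)
  nb .....: next=.  (t=3,i=7, bit0=0)
  bits 11001111111101011001110000000110 = 3488979974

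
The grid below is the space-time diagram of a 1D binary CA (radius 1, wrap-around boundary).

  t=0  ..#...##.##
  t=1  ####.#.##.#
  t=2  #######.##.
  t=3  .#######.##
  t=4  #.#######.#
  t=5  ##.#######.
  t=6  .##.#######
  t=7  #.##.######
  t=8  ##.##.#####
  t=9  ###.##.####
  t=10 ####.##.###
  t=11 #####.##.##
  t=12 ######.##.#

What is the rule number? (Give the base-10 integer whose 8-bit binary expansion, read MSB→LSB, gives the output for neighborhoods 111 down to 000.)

246

  nb ###: next=#  (t=1,i=0, bit7=1)
  nb ##.: next=#  (t=0,i=7, bit6=1)
  nb #.#: next=#  (t=0,i=8, bit5=1)
  nb #..: next=#  (t=0,i=0, bit4=1)
  nb .##: next=.  (t=0,i=6, bit3=0)
  nb .#.: next=#  (t=0,i=2, bit2=1)
  nb ..#: next=#  (t=0,i=1, bit1=1)
  nb ...: next=.  (t=0,i=4, bit0=0)
  bits 11110110 = 246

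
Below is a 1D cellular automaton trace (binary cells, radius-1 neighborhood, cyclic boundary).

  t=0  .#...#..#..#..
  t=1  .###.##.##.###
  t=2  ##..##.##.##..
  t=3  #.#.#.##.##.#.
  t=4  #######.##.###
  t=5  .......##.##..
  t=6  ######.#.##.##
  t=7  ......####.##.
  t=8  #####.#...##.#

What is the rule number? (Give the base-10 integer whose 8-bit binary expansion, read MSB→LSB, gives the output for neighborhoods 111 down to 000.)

  [7] ### => .  t=1,i=2
  [6] ##. => .  t=1,i=3
  [5] #.# => #  t=1,i=0
  [4] #.. => #  t=0,i=2
  [3] .## => #  t=1,i=1
  [2] .#. => #  t=0,i=1
  [1] ..# => .  t=0,i=0
  [0] ... => #  t=0,i=3
  bits 00111101 = 61

61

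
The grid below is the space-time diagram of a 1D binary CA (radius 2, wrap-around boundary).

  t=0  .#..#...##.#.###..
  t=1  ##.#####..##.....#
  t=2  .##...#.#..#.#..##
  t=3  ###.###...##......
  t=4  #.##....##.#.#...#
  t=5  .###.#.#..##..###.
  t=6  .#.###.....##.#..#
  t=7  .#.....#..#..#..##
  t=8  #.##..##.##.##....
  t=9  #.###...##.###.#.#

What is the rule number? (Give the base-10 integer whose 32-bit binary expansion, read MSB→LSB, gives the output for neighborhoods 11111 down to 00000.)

1852248508

  nb #####: next=.  (t=1,i=5, bit31=0)
  nb ####.: next=#  (t=1,i=6, bit30=1)
  nb ###.#: next=#  (t=1,i=1, bit29=1)
  nb ###..: next=.  (t=0,i=15, bit28=0)
  nb ##.##: next=#  (t=1,i=2, bit27=1)
  nb ##.#.: next=#  (t=0,i=10, bit26=1)
  nb ##..#: next=#  (t=1,i=8, bit25=1)
  nb ##...: next=.  (t=0,i=16, bit24=0)
  nb #.###: next=.  (t=0,i=13, bit23=0)
  nb #.##.: next=#  (t=2,i=1, bit22=1)
  nb #.#.#: next=#  (t=0,i=11, bit21=1)
  nb #.#..: next=.  (t=2,i=8, bit20=0)
  nb #..##: next=.  (t=1,i=9, bit19=0)
  nb #..#.: next=#  (t=0,i=3, bit18=1)
  nb #...#: next=#  (t=0,i=6, bit17=1)
  nb #....: next=#  (t=1,i=13, bit16=1)
  nb .####: next=.  (t=1,i=4, bit15=0)
  nb .###.: next=.  (t=0,i=14, bit14=0)
  nb .##.#: next=.  (t=0,i=9, bit13=0)
  nb .##..: next=#  (t=1,i=11, bit12=1)
  nb .#.##: next=.  (t=0,i=12, bit11=0)
  nb .#.#.: next=.  (t=2,i=7, bit10=0)
  nb .#..#: next=.  (t=0,i=2, bit9=0)
  nb .#...: next=#  (t=0,i=5, bit8=1)
  nb ..###: next=#  (t=1,i=17, bit7=1)
  nb ..##.: next=.  (t=0,i=8, bit6=0)
  nb ..#.#: next=#  (t=2,i=6, bit5=1)
  nb ..#..: next=#  (t=0,i=1, bit4=1)
  nb ...##: next=#  (t=0,i=7, bit3=1)
  nb ...#.: next=#  (t=0,i=0, bit2=1)
  nb ....#: next=.  (t=1,i=15, bit1=0)
  nb .....: next=.  (t=1,i=14, bit0=0)
  bits 01101110011001110001000110111100 = 1852248508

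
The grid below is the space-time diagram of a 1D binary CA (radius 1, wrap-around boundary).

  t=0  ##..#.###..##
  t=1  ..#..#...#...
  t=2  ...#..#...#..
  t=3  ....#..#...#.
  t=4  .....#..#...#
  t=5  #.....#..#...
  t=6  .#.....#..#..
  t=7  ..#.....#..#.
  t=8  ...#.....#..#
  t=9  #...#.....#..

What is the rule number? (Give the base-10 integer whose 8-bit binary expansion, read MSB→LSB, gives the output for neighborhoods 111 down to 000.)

  nb ###: next=.  (t=0,i=0, bit7=0)
  nb ##.: next=.  (t=0,i=1, bit6=0)
  nb #.#: next=#  (t=0,i=5, bit5=1)
  nb #..: next=#  (t=0,i=2, bit4=1)
  nb .##: next=.  (t=0,i=6, bit3=0)
  nb .#.: next=.  (t=0,i=4, bit2=0)
  nb ..#: next=.  (t=0,i=3, bit1=0)
  nb ...: next=.  (t=1,i=0, bit0=0)
  bits 00110000 = 48

48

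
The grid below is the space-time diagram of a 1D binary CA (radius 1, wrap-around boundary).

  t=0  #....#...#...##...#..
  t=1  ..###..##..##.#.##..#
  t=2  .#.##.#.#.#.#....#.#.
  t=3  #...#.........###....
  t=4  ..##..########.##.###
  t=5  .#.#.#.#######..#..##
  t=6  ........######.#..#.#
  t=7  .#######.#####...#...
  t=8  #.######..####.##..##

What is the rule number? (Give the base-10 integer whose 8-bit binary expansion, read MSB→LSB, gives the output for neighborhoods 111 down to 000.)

195

  ###|#  b7=1 t=1,i=3
  ##.|#  b6=1 t=0,i=14
  #.#|.  b5=0 t=1,i=13
  #..|.  b4=0 t=0,i=1
  .##|.  b3=0 t=0,i=13
  .#.|.  b2=0 t=0,i=0
  ..#|#  b1=1 t=0,i=4
  ...|#  b0=1 t=0,i=2
  bits 11000011 = 195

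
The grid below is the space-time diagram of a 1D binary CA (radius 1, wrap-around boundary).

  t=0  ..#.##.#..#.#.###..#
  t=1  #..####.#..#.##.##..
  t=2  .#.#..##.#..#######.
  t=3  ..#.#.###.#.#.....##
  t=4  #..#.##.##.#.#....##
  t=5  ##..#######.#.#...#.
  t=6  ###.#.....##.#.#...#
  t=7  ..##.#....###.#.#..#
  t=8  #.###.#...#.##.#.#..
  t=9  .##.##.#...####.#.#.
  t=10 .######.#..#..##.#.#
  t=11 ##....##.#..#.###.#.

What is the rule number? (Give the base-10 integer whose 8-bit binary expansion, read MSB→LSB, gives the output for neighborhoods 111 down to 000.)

120

  ### -> .   bit 7 = 0  t=0,i=15
  ##. -> #   bit 6 = 1  t=0,i=5
  #.# -> #   bit 5 = 1  t=0,i=3
  #.. -> #   bit 4 = 1  t=0,i=0
  .## -> #   bit 3 = 1  t=0,i=4
  .#. -> .   bit 2 = 0  t=0,i=2
  ..# -> .   bit 1 = 0  t=0,i=1
  ... -> .   bit 0 = 0  t=3,i=14
  bits 01111000 = 120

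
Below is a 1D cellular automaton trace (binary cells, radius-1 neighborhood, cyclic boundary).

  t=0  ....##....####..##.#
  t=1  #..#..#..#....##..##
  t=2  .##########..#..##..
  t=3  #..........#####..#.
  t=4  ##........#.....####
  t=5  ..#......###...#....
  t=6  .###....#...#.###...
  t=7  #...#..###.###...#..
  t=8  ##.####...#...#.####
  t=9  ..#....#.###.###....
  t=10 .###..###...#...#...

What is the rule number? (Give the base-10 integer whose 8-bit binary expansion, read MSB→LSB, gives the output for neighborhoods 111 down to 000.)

54

  ### -> .   bit 7 = 0  t=0,i=11
  ##. -> .   bit 6 = 0  t=0,i=5
  #.# -> #   bit 5 = 1  t=0,i=18
  #.. -> #   bit 4 = 1  t=0,i=0
  .## -> .   bit 3 = 0  t=0,i=4
  .#. -> #   bit 2 = 1  t=0,i=19
  ..# -> #   bit 1 = 1  t=0,i=3
  ... -> .   bit 0 = 0  t=0,i=1
  bits 00110110 = 54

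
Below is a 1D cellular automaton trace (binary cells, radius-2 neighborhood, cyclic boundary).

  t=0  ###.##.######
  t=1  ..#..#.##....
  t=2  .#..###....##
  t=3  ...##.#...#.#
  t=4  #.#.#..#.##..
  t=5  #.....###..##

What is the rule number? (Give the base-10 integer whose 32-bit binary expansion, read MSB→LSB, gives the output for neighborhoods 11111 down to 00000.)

848079277

  ##### -> .   bit 31 = 0  t=0,i=0
  ####. -> .   bit 30 = 0  t=0,i=1
  ###.# -> #   bit 29 = 1  t=0,i=2
  ###.. -> #   bit 28 = 1  t=2,i=6
  ##.## -> .   bit 27 = 0  t=0,i=3
  ##.#. -> .   bit 26 = 0  t=2,i=0
  ##..# -> #   bit 25 = 1  t=4,i=11
  ##... -> .   bit 24 = 0  t=1,i=9
  #.### -> #   bit 23 = 1  t=0,i=7
  #.##. -> .   bit 22 = 0  t=0,i=4
  #.#.# -> .   bit 21 = 0  t=4,i=2
  #.#.. -> .   bit 20 = 0  t=2,i=1
  #..## -> #   bit 19 = 1  t=2,i=3
  #..#. -> #   bit 18 = 1  t=1,i=4
  #...# -> .   bit 17 = 0  t=3,i=1
  #.... -> .   bit 16 = 0  t=1,i=10
  .#### -> #   bit 15 = 1  t=0,i=8
  .###. -> .   bit 14 = 0  t=2,i=5
  .##.# -> #   bit 13 = 1  t=0,i=5
  .##.. -> .   bit 12 = 0  t=1,i=8
  .#.## -> #   bit 11 = 1  t=1,i=6
  .#.#. -> .   bit 10 = 0  t=3,i=11
  .#..# -> .   bit 9 = 0  t=1,i=3
  .#... -> #   bit 8 = 1  t=3,i=0
  ..### -> #   bit 7 = 1  t=2,i=4
  ..##. -> .   bit 6 = 0  t=2,i=11
  ..#.# -> #   bit 5 = 1  t=1,i=5
  ..#.. -> .   bit 4 = 0  t=1,i=2
  ...## -> #   bit 3 = 1  t=2,i=10
  ...#. -> #   bit 2 = 1  t=1,i=1
  ....# -> .   bit 1 = 0  t=1,i=0
  ..... -> #   bit 0 = 1  t=1,i=11
  bits 00110010100011001010100110101101 = 848079277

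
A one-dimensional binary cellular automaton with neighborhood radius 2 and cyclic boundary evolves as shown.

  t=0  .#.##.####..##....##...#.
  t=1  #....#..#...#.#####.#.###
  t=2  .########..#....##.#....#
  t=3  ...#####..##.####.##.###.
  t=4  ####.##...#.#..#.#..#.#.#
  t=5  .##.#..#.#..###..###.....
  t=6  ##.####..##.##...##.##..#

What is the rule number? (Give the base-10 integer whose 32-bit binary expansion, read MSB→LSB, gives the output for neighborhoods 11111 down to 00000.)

  #####|#  b31=1 t=1,i=16
  ####.|#  b30=1 t=0,i=8
  ###.#|.  b29=0 t=1,i=18
  ###..|.  b28=0 t=0,i=9
  ##.##|#  b27=1 t=0,i=5
  ##.#.|#  b26=1 t=1,i=19
  ##..#|.  b25=0 t=0,i=10
  ##...|#  b24=1 t=0,i=14
  #.###|.  b23=0 t=0,i=6
  #.##.|.  b22=0 t=0,i=3
  #.#.#|.  b21=0 t=1,i=20
  #.#..|#  b20=1 t=2,i=19
  #..##|.  b19=0 t=0,i=11
  #..#.|#  b18=1 t=0,i=0
  #...#|.  b17=0 t=0,i=21
  #....|#  b16=1 t=0,i=15
  .####|.  b15=0 t=0,i=7
  .###.|#  b14=1 t=3,i=22
  .##.#|.  b13=0 t=0,i=4
  .##..|.  b12=0 t=0,i=13
  .#.##|.  b11=0 t=0,i=2
  .#.#.|.  b10=0 t=4,i=11
  .#..#|#  b9=1 t=0,i=24
  .#...|.  b8=0 t=1,i=9
  ..###|#  b7=1 t=3,i=3
  ..##.|#  b6=1 t=0,i=12
  ..#.#|.  b5=0 t=0,i=1
  ..#..|#  b4=1 t=0,i=23
  ...##|#  b3=1 t=0,i=17
  ...#.|#  b2=1 t=0,i=22
  ....#|#  b1=1 t=0,i=16
  .....|.  b0=0 t=5,i=22
  bits 11001101000101010100001011011110 = 3440722654

3440722654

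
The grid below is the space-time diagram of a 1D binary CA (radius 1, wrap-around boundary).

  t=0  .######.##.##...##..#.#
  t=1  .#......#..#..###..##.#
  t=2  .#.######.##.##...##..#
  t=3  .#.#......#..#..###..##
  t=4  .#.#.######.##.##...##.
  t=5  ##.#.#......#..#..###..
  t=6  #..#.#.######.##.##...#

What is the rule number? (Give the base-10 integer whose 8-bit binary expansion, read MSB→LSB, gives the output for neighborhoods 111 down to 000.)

  ###|.  b7=0 t=0,i=2
  ##.|.  b6=0 t=0,i=6
  #.#|.  b5=0 t=0,i=0
  #..|.  b4=0 t=0,i=13
  .##|#  b3=1 t=0,i=1
  .#.|#  b2=1 t=0,i=20
  ..#|#  b1=1 t=0,i=15
  ...|#  b0=1 t=0,i=14
  bits 00001111 = 15

15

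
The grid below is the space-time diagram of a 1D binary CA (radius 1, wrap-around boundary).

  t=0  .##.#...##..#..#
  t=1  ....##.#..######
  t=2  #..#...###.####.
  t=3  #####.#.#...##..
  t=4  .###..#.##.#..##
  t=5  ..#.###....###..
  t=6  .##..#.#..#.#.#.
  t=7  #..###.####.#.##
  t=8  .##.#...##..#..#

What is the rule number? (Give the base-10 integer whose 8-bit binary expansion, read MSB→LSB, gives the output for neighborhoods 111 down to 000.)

  nb ###: next=#  (t=1,i=11, bit7=1)
  nb ##.: next=.  (t=0,i=2, bit6=0)
  nb #.#: next=.  (t=0,i=0, bit5=0)
  nb #..: next=#  (t=0,i=5, bit4=1)
  nb .##: next=.  (t=0,i=1, bit3=0)
  nb .#.: next=#  (t=0,i=4, bit2=1)
  nb ..#: next=#  (t=0,i=7, bit1=1)
  nb ...: next=.  (t=0,i=6, bit0=0)
  bits 10010110 = 150

150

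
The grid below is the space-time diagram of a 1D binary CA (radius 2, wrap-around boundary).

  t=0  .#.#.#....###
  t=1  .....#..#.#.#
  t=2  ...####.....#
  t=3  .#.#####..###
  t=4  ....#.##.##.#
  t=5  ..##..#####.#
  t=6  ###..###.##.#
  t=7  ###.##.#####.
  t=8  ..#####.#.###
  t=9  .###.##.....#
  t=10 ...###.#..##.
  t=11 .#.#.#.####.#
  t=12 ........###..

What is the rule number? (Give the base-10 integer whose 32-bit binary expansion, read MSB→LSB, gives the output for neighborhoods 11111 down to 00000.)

  [31] ##### => .  t=3,i=5
  [30] ####. => #  t=2,i=5
  [29] ###.# => #  t=0,i=12
  [28] ###.. => #  t=2,i=6
  [27] ##.## => #  t=4,i=8
  [26] ##.#. => .  t=0,i=0
  [25] ##..# => .  t=3,i=8
  [24] ##... => #  t=2,i=7
  [23] #.### => .  t=3,i=3
  [22] #.##. => #  t=4,i=6
  [21] #.#.# => .  t=0,i=1
  [20] #.#.. => #  t=0,i=5
  [19] #..## => #  t=3,i=9
  [18] #..#. => .  t=1,i=7
  [17] #...# => #  t=2,i=1
  [16] #.... => .  t=0,i=7
  [15] .#### => #  t=2,i=4
  [14] .###. => .  t=0,i=11
  [13] .##.# => #  t=4,i=7
  [12] .##.. => .  t=5,i=3
  [11] .#.## => .  t=3,i=2
  [10] .#.#. => .  t=0,i=2
  [9] .#..# => #  t=1,i=6
  [8] .#... => .  t=0,i=6
  [7] ..### => #  t=0,i=10
  [6] ..##. => #  t=5,i=2
  [5] ..#.# => .  t=1,i=8
  [4] ..#.. => #  t=1,i=5
  [3] ...## => .  t=0,i=9
  [2] ...#. => #  t=1,i=4
  [1] ....# => #  t=0,i=8
  [0] ..... => .  t=1,i=2
  bits 01111001010110101010001011010110 = 2035983062

2035983062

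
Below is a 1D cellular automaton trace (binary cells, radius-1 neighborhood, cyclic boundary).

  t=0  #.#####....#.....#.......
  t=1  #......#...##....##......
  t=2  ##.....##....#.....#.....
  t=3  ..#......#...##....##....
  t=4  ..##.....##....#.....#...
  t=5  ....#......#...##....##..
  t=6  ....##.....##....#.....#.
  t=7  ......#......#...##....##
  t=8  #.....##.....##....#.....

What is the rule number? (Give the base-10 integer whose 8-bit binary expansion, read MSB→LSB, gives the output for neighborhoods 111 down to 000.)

20

  ### -> .   bit 7 = 0  t=0,i=3
  ##. -> .   bit 6 = 0  t=0,i=6
  #.# -> .   bit 5 = 0  t=0,i=1
  #.. -> #   bit 4 = 1  t=0,i=7
  .## -> .   bit 3 = 0  t=0,i=2
  .#. -> #   bit 2 = 1  t=0,i=0
  ..# -> .   bit 1 = 0  t=0,i=10
  ... -> .   bit 0 = 0  t=0,i=8
  bits 00010100 = 20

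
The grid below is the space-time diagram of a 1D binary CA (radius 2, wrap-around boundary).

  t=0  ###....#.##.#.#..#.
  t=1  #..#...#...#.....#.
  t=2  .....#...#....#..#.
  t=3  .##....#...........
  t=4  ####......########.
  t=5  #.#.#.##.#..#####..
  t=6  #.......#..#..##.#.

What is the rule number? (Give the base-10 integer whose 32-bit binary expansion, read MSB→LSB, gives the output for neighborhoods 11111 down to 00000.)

3347714153

  nb #####: next=#  (t=4,i=12, bit31=1)
  nb ####.: next=#  (t=4,i=2, bit30=1)
  nb ###.#: next=.  (t=4,i=17, bit29=0)
  nb ###..: next=.  (t=0,i=2, bit28=0)
  nb ##.##: next=.  (t=4,i=18, bit27=0)
  nb ##.#.: next=#  (t=0,i=11, bit26=1)
  nb ##..#: next=#  (t=5,i=17, bit25=1)
  nb ##...: next=#  (t=0,i=3, bit24=1)
  nb #.###: next=#  (t=0,i=0, bit23=1)
  nb #.##.: next=.  (t=0,i=9, bit22=0)
  nb #.#.#: next=.  (t=0,i=12, bit21=0)
  nb #.#..: next=.  (t=0,i=14, bit20=0)
  nb #..##: next=#  (t=5,i=11, bit19=1)
  nb #..#.: next=.  (t=0,i=16, bit18=0)
  nb #...#: next=#  (t=1,i=5, bit17=1)
  nb #....: next=.  (t=0,i=4, bit16=0)
  nb .####: next=.  (t=4,i=1, bit15=0)
  nb .###.: next=.  (t=0,i=1, bit14=0)
  nb .##.#: next=.  (t=0,i=10, bit13=0)
  nb .##..: next=#  (t=3,i=2, bit12=1)
  nb .#.##: next=.  (t=0,i=8, bit11=0)
  nb .#.#.: next=.  (t=0,i=13, bit10=0)
  nb .#..#: next=.  (t=0,i=15, bit9=0)
  nb .#...: next=.  (t=1,i=4, bit8=0)
  nb ..###: next=.  (t=4,i=10, bit7=0)
  nb ..##.: next=#  (t=3,i=1, bit6=1)
  nb ..#.#: next=#  (t=0,i=7, bit5=1)
  nb ..#..: next=.  (t=1,i=3, bit4=0)
  nb ...##: next=#  (t=3,i=0, bit3=1)
  nb ...#.: next=.  (t=0,i=6, bit2=0)
  nb ....#: next=.  (t=0,i=5, bit1=0)
  nb .....: next=#  (t=1,i=14, bit0=1)
  bits 11000111100010100001000001101001 = 3347714153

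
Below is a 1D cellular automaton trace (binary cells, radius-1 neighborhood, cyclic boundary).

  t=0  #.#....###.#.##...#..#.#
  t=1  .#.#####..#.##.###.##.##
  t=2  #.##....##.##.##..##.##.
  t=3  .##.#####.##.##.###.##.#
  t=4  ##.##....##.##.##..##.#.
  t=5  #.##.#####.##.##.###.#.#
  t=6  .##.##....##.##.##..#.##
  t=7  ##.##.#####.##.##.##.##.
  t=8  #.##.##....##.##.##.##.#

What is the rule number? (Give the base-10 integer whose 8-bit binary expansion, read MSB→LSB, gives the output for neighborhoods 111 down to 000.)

59

  nb ###: next=.  (t=0,i=8, bit7=0)
  nb ##.: next=.  (t=0,i=0, bit6=0)
  nb #.#: next=#  (t=0,i=1, bit5=1)
  nb #..: next=#  (t=0,i=3, bit4=1)
  nb .##: next=#  (t=0,i=7, bit3=1)
  nb .#.: next=.  (t=0,i=2, bit2=0)
  nb ..#: next=#  (t=0,i=6, bit1=1)
  nb ...: next=#  (t=0,i=4, bit0=1)
  bits 00111011 = 59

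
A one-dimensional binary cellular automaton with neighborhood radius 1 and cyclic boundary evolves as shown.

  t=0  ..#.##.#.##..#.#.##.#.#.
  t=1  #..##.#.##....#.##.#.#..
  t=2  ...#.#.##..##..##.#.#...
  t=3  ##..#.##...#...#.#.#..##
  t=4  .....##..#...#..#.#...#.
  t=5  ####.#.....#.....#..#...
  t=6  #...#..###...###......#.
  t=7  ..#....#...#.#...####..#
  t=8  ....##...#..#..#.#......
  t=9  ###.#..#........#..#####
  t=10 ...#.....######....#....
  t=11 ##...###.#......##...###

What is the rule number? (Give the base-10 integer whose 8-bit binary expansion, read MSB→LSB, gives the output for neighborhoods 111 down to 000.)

  ###|.  b7=0 t=3,i=0
  ##.|.  b6=0 t=0,i=5
  #.#|#  b5=1 t=0,i=3
  #..|.  b4=0 t=0,i=11
  .##|#  b3=1 t=0,i=4
  .#.|.  b2=0 t=0,i=2
  ..#|.  b1=0 t=0,i=1
  ...|#  b0=1 t=0,i=0
  bits 00101001 = 41

41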